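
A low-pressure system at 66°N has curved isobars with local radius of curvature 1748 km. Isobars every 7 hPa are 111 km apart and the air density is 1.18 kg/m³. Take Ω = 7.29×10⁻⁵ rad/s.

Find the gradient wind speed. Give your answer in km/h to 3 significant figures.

126 km/h

Coriolis parameter at 66°N:
f = 2Ω sin φ = 2 × 7.29×10⁻⁵ × sin 66° = 1.33×10⁻⁴ s⁻¹
Pressure gradient: |∂P/∂n| = 700 Pa / 111000 m = 6.31×10⁻³ Pa/m
Geostrophic speed: V_g = |∂P/∂n|/(fρ) = 6.31×10⁻³/(1.33×10⁻⁴ × 1.18) = 40.1 m/s
Around a low, centrifugal force acts outward with Coriolis, so pressure-gradient force balances both:
(1/ρ)|∂P/∂n| = fV + V²/R  →  V² + fR·V − fR·V_g = 0
With fR = 1.33×10⁻⁴ × 1748×10³ m = 233 m/s:
V = [−fR + √((fR)² + 4 fR V_g)]/2 = [−233 + √(233² + 4×233×40.1)]/2 = 34.9 m/s
Subgeostrophic (V < V_g = 40.1 m/s), as expected around a low.
Converting: 34.9 m/s × 3.6 = 126 km/h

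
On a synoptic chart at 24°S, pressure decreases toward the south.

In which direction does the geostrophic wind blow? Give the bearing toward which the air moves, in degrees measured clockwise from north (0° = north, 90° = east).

The pressure-gradient force points toward the south (bearing 180°).
Geostrophic balance: in the Southern Hemisphere the Coriolis force deflects motion to the left, so the geostrophic wind blows 90° to the left of the pressure-gradient force (low pressure on the right).
Rotating 180° by 90° counterclockwise gives 090° — the wind blows toward the east.

090°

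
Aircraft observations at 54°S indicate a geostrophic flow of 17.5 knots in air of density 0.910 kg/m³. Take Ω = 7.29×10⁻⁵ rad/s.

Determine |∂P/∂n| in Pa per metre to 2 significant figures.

9.7×10⁻⁴ Pa/m

Coriolis parameter at 54°S:
f = 2Ω sin φ = 2 × 7.29×10⁻⁵ × sin 54° = 1.18×10⁻⁴ s⁻¹
Wind speed in SI: 17.5 knots = 9.00 m/s
Geostrophic balance rearranged: |∂P/∂n| = f ρ V_g
|∂P/∂n| = 1.18×10⁻⁴ × 0.910 × 9.00 = 9.66×10⁻⁴ Pa/m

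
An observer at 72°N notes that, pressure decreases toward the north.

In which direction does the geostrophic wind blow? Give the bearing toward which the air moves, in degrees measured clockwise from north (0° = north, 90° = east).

090°

The pressure-gradient force points toward the north (bearing 000°).
Geostrophic balance: in the Northern Hemisphere the Coriolis force deflects motion to the right, so the geostrophic wind blows 90° to the right of the pressure-gradient force (low pressure on the left).
Rotating 000° by 90° clockwise gives 090° — the wind blows toward the east.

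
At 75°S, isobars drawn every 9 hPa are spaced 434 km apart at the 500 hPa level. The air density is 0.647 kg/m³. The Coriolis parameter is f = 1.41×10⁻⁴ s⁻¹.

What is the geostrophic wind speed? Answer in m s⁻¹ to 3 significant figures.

22.7 m s⁻¹

Pressure gradient: |∂P/∂n| = 900 Pa / 434000 m = 2.07×10⁻³ Pa/m
Geostrophic balance (pressure-gradient force = Coriolis force):
V_g = (1/(fρ)) |∂P/∂n| = 2.07×10⁻³ / (1.41×10⁻⁴ × 0.647) = 22.7 m/s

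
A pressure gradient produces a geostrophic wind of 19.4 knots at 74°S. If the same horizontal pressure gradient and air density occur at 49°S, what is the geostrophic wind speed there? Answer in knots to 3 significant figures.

With the same pressure gradient and density, V_g ∝ 1/f ∝ 1/sin φ.
V₂ = V₁ · sin φ₁ / sin φ₂ = 19.4 × sin 74° / sin 49°
V₂ = 19.4 × 0.9613/0.7547 = 24.7 knots

24.7 knots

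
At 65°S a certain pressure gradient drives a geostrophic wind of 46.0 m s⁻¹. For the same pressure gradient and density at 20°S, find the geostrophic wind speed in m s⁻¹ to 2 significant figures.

120 m s⁻¹

With the same pressure gradient and density, V_g ∝ 1/f ∝ 1/sin φ.
V₂ = V₁ · sin φ₁ / sin φ₂ = 46.0 × sin 65° / sin 20°
V₂ = 46.0 × 0.9063/0.3420 = 120 m s⁻¹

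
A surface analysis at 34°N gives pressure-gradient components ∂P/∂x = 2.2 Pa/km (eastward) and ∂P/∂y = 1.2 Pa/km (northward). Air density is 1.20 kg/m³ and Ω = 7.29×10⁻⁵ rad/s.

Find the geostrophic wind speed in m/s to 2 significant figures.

26 m/s

Coriolis parameter at 34°N:
f = 2Ω sin φ = 2 × 7.29×10⁻⁵ × sin 34° = 8.15×10⁻⁵ s⁻¹
Component geostrophic relations (x east, y north):
u_g = −(1/(fρ)) ∂P/∂y,  v_g = (1/(fρ)) ∂P/∂x
u_g = −(1.2×10⁻³)/(8.15×10⁻⁵ × 1.20) = −12.3 m/s;  v_g = (2.2×10⁻³)/(8.15×10⁻⁵ × 1.20) = 22.5 m/s
|V_g| = √(u_g² + v_g²) = 25.6 m/s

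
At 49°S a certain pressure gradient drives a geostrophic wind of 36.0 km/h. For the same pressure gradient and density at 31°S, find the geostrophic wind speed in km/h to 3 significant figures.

52.8 km/h

With the same pressure gradient and density, V_g ∝ 1/f ∝ 1/sin φ.
V₂ = V₁ · sin φ₁ / sin φ₂ = 36.0 × sin 49° / sin 31°
V₂ = 36.0 × 0.7547/0.5150 = 52.8 km/h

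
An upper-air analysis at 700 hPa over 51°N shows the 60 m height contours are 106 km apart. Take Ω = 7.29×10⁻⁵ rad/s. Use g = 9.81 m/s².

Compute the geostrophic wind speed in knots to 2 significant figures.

95 knots

Coriolis parameter at 51°N:
f = 2Ω sin φ = 2 × 7.29×10⁻⁵ × sin 51° = 1.13×10⁻⁴ s⁻¹
Height gradient: |∂Z/∂n| = 60 m / 106000 m = 5.66×10⁻⁴
On a pressure surface, geostrophic balance gives V_g = (g/f)|∂Z/∂n|:
V_g = 9.81 × 5.66×10⁻⁴ / 1.13×10⁻⁴ = 49.0 m/s
Converting: 49.0 m/s × 1.944 = 95 knots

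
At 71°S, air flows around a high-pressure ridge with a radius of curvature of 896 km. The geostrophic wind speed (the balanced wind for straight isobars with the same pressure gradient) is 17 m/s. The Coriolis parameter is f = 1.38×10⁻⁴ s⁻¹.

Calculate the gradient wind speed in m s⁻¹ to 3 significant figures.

Around a high, pressure-gradient force acts outward with centrifugal, so Coriolis balances both:
fV = (1/ρ)|∂P/∂n| + V²/R  →  V² − fR·V + fR·V_g = 0
With fR = 1.38×10⁻⁴ × 896×10³ m = 124 m/s:
V = [fR − √((fR)² − 4 fR V_g)]/2 = [124 − √(124² − 4×124×17)]/2 = 20.3 m/s
Supergeostrophic (V > V_g = 17 m/s), as expected around a high.

20.3 m s⁻¹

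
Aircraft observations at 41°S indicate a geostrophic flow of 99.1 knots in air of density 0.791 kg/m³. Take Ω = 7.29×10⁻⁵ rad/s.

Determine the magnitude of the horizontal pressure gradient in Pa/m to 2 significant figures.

Coriolis parameter at 41°S:
f = 2Ω sin φ = 2 × 7.29×10⁻⁵ × sin 41° = 9.57×10⁻⁵ s⁻¹
Wind speed in SI: 99.1 knots = 51.0 m/s
Geostrophic balance rearranged: |∂P/∂n| = f ρ V_g
|∂P/∂n| = 9.57×10⁻⁵ × 0.791 × 51.0 = 3.86×10⁻³ Pa/m

3.9×10⁻³ Pa/m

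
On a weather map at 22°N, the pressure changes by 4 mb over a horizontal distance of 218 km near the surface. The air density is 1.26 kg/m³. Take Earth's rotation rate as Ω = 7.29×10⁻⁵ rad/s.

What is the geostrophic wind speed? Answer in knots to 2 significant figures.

52 knots

Coriolis parameter at 22°N:
f = 2Ω sin φ = 2 × 7.29×10⁻⁵ × sin 22° = 5.46×10⁻⁵ s⁻¹
Pressure gradient: |∂P/∂n| = 400 Pa / 218000 m = 1.83×10⁻³ Pa/m
Geostrophic balance (pressure-gradient force = Coriolis force):
V_g = (1/(fρ)) |∂P/∂n| = 1.83×10⁻³ / (5.46×10⁻⁵ × 1.26) = 26.7 m/s
Converting: 26.7 m/s × 1.944 = 52 knots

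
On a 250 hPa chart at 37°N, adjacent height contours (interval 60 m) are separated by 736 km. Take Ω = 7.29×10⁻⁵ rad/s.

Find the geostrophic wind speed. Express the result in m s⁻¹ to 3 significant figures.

Coriolis parameter at 37°N:
f = 2Ω sin φ = 2 × 7.29×10⁻⁵ × sin 37° = 8.77×10⁻⁵ s⁻¹
Height gradient: |∂Z/∂n| = 60 m / 736000 m = 8.15×10⁻⁵
On a pressure surface, geostrophic balance gives V_g = (g/f)|∂Z/∂n|:
V_g = 9.81 × 8.15×10⁻⁵ / 8.77×10⁻⁵ = 9.11 m/s

9.11 m s⁻¹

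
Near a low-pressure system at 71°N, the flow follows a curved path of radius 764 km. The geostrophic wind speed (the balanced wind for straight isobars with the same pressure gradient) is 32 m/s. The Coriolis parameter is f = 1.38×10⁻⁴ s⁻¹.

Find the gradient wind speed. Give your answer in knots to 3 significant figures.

Around a low, centrifugal force acts outward with Coriolis, so pressure-gradient force balances both:
(1/ρ)|∂P/∂n| = fV + V²/R  →  V² + fR·V − fR·V_g = 0
With fR = 1.38×10⁻⁴ × 764×10³ m = 105 m/s:
V = [−fR + √((fR)² + 4 fR V_g)]/2 = [−105 + √(105² + 4×105×32)]/2 = 25.7 m/s
Subgeostrophic (V < V_g = 32 m/s), as expected around a low.
Converting: 25.7 m/s × 1.944 = 50.0 knots

50.0 knots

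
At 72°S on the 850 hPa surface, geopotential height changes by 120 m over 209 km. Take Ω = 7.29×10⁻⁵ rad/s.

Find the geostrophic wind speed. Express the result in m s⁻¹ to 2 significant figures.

41 m s⁻¹

Coriolis parameter at 72°S:
f = 2Ω sin φ = 2 × 7.29×10⁻⁵ × sin 72° = 1.39×10⁻⁴ s⁻¹
Height gradient: |∂Z/∂n| = 120 m / 209000 m = 5.74×10⁻⁴
On a pressure surface, geostrophic balance gives V_g = (g/f)|∂Z/∂n|:
V_g = 9.81 × 5.74×10⁻⁴ / 1.39×10⁻⁴ = 40.6 m/s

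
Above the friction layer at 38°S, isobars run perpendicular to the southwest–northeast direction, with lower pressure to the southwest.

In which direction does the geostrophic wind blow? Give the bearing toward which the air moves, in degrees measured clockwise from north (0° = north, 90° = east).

The pressure-gradient force points toward the southwest (bearing 225°).
Geostrophic balance: in the Southern Hemisphere the Coriolis force deflects motion to the left, so the geostrophic wind blows 90° to the left of the pressure-gradient force (low pressure on the right).
Rotating 225° by 90° counterclockwise gives 135° — the wind blows toward the southeast.

135°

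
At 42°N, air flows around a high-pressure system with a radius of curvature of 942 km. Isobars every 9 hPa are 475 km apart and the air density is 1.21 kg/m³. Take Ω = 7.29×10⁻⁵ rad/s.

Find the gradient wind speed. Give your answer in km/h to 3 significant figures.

74.6 km/h

Coriolis parameter at 42°N:
f = 2Ω sin φ = 2 × 7.29×10⁻⁵ × sin 42° = 9.76×10⁻⁵ s⁻¹
Pressure gradient: |∂P/∂n| = 900 Pa / 475000 m = 1.89×10⁻³ Pa/m
Geostrophic speed: V_g = |∂P/∂n|/(fρ) = 1.89×10⁻³/(9.76×10⁻⁵ × 1.21) = 16.1 m/s
Around a high, pressure-gradient force acts outward with centrifugal, so Coriolis balances both:
fV = (1/ρ)|∂P/∂n| + V²/R  →  V² − fR·V + fR·V_g = 0
With fR = 9.76×10⁻⁵ × 942×10³ m = 91.9 m/s:
V = [fR − √((fR)² − 4 fR V_g)]/2 = [91.9 − √(91.9² − 4×91.9×16.1)]/2 = 20.7 m/s
Supergeostrophic (V > V_g = 16.1 m/s), as expected around a high.
Converting: 20.7 m/s × 3.6 = 74.6 km/h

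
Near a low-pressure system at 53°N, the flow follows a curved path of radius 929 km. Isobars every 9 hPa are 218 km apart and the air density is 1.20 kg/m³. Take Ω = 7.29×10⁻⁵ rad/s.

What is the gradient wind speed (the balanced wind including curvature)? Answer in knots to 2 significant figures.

47 knots

Coriolis parameter at 53°N:
f = 2Ω sin φ = 2 × 7.29×10⁻⁵ × sin 53° = 1.16×10⁻⁴ s⁻¹
Pressure gradient: |∂P/∂n| = 900 Pa / 218000 m = 4.13×10⁻³ Pa/m
Geostrophic speed: V_g = |∂P/∂n|/(fρ) = 4.13×10⁻³/(1.16×10⁻⁴ × 1.20) = 29.5 m/s
Around a low, centrifugal force acts outward with Coriolis, so pressure-gradient force balances both:
(1/ρ)|∂P/∂n| = fV + V²/R  →  V² + fR·V − fR·V_g = 0
With fR = 1.16×10⁻⁴ × 929×10³ m = 108 m/s:
V = [−fR + √((fR)² + 4 fR V_g)]/2 = [−108 + √(108² + 4×108×29.5)]/2 = 24.2 m/s
Subgeostrophic (V < V_g = 29.5 m/s), as expected around a low.
Converting: 24.2 m/s × 1.944 = 47 knots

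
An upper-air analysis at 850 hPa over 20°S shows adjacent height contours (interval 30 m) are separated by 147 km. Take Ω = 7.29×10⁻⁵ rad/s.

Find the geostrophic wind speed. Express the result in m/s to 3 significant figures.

Coriolis parameter at 20°S:
f = 2Ω sin φ = 2 × 7.29×10⁻⁵ × sin 20° = 4.99×10⁻⁵ s⁻¹
Height gradient: |∂Z/∂n| = 30 m / 147000 m = 2.04×10⁻⁴
On a pressure surface, geostrophic balance gives V_g = (g/f)|∂Z/∂n|:
V_g = 9.81 × 2.04×10⁻⁴ / 4.99×10⁻⁵ = 40.1 m/s

40.1 m/s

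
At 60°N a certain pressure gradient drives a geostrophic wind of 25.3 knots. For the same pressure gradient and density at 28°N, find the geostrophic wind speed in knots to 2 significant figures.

With the same pressure gradient and density, V_g ∝ 1/f ∝ 1/sin φ.
V₂ = V₁ · sin φ₁ / sin φ₂ = 25.3 × sin 60° / sin 28°
V₂ = 25.3 × 0.8660/0.4695 = 47 knots

47 knots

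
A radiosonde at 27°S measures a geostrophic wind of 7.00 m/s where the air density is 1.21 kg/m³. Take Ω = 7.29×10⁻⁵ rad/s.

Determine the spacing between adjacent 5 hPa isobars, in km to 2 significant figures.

890 km

Coriolis parameter at 27°S:
f = 2Ω sin φ = 2 × 7.29×10⁻⁵ × sin 27° = 6.62×10⁻⁵ s⁻¹
Geostrophic balance rearranged: |∂P/∂n| = f ρ V_g
|∂P/∂n| = 6.62×10⁻⁵ × 1.21 × 7.00 = 5.61×10⁻⁴ Pa/m
Isobar spacing: Δn = ΔP/|∂P/∂n| = 500 Pa / 5.61×10⁻⁴ Pa/m = 891830 m ≈ 890 km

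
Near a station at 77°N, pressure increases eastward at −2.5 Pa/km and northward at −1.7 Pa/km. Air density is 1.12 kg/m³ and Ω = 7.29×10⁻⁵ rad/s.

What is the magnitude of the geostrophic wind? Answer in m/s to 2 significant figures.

Coriolis parameter at 77°N:
f = 2Ω sin φ = 2 × 7.29×10⁻⁵ × sin 77° = 1.42×10⁻⁴ s⁻¹
Component geostrophic relations (x east, y north):
u_g = −(1/(fρ)) ∂P/∂y,  v_g = (1/(fρ)) ∂P/∂x
u_g = −(−1.7×10⁻³)/(1.42×10⁻⁴ × 1.12) = 10.7 m/s;  v_g = (−2.5×10⁻³)/(1.42×10⁻⁴ × 1.12) = −15.7 m/s
|V_g| = √(u_g² + v_g²) = 19.0 m/s

19 m/s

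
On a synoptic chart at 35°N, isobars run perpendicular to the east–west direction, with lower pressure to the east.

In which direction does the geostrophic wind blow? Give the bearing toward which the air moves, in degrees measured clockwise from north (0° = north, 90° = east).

180°

The pressure-gradient force points toward the east (bearing 090°).
Geostrophic balance: in the Northern Hemisphere the Coriolis force deflects motion to the right, so the geostrophic wind blows 90° to the right of the pressure-gradient force (low pressure on the left).
Rotating 090° by 90° clockwise gives 180° — the wind blows toward the south.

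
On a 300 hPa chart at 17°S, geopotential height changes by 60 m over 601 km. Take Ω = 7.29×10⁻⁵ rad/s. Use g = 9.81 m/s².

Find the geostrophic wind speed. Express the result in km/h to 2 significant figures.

83 km/h

Coriolis parameter at 17°S:
f = 2Ω sin φ = 2 × 7.29×10⁻⁵ × sin 17° = 4.26×10⁻⁵ s⁻¹
Height gradient: |∂Z/∂n| = 60 m / 601000 m = 9.98×10⁻⁵
On a pressure surface, geostrophic balance gives V_g = (g/f)|∂Z/∂n|:
V_g = 9.81 × 9.98×10⁻⁵ / 4.26×10⁻⁵ = 23.0 m/s
Converting: 23.0 m/s × 3.6 = 83 km/h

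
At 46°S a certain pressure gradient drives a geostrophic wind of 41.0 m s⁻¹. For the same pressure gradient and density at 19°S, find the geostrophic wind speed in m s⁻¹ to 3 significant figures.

90.6 m s⁻¹

With the same pressure gradient and density, V_g ∝ 1/f ∝ 1/sin φ.
V₂ = V₁ · sin φ₁ / sin φ₂ = 41.0 × sin 46° / sin 19°
V₂ = 41.0 × 0.7193/0.3256 = 90.6 m s⁻¹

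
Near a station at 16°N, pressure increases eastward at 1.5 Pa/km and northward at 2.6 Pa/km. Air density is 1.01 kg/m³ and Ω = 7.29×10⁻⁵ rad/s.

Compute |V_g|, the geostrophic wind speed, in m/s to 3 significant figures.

Coriolis parameter at 16°N:
f = 2Ω sin φ = 2 × 7.29×10⁻⁵ × sin 16° = 4.02×10⁻⁵ s⁻¹
Component geostrophic relations (x east, y north):
u_g = −(1/(fρ)) ∂P/∂y,  v_g = (1/(fρ)) ∂P/∂x
u_g = −(2.6×10⁻³)/(4.02×10⁻⁵ × 1.01) = −64.1 m/s;  v_g = (1.5×10⁻³)/(4.02×10⁻⁵ × 1.01) = 37.0 m/s
|V_g| = √(u_g² + v_g²) = 74.0 m/s

74.0 m/s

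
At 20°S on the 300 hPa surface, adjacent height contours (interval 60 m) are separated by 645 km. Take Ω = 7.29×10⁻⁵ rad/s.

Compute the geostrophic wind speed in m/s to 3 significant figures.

Coriolis parameter at 20°S:
f = 2Ω sin φ = 2 × 7.29×10⁻⁵ × sin 20° = 4.99×10⁻⁵ s⁻¹
Height gradient: |∂Z/∂n| = 60 m / 645000 m = 9.30×10⁻⁵
On a pressure surface, geostrophic balance gives V_g = (g/f)|∂Z/∂n|:
V_g = 9.81 × 9.30×10⁻⁵ / 4.99×10⁻⁵ = 18.3 m/s

18.3 m/s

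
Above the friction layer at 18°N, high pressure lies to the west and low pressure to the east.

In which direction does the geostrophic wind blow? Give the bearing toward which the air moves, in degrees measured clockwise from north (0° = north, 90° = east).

The pressure-gradient force points toward the east (bearing 090°).
Geostrophic balance: in the Northern Hemisphere the Coriolis force deflects motion to the right, so the geostrophic wind blows 90° to the right of the pressure-gradient force (low pressure on the left).
Rotating 090° by 90° clockwise gives 180° — the wind blows toward the south.

180°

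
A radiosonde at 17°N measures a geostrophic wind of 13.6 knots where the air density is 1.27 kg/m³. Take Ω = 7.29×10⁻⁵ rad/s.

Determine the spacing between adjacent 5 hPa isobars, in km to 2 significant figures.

Coriolis parameter at 17°N:
f = 2Ω sin φ = 2 × 7.29×10⁻⁵ × sin 17° = 4.26×10⁻⁵ s⁻¹
Wind speed in SI: 13.6 knots = 7.00 m/s
Geostrophic balance rearranged: |∂P/∂n| = f ρ V_g
|∂P/∂n| = 4.26×10⁻⁵ × 1.27 × 7.00 = 3.79×10⁻⁴ Pa/m
Isobar spacing: Δn = ΔP/|∂P/∂n| = 500 Pa / 3.79×10⁻⁴ Pa/m = 1320068 m ≈ 1300 km

1300 km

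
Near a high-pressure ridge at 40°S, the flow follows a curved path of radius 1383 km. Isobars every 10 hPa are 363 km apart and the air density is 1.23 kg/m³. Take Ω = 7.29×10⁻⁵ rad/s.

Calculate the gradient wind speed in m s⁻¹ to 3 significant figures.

Coriolis parameter at 40°S:
f = 2Ω sin φ = 2 × 7.29×10⁻⁵ × sin 40° = 9.37×10⁻⁵ s⁻¹
Pressure gradient: |∂P/∂n| = 1000 Pa / 363000 m = 2.75×10⁻³ Pa/m
Geostrophic speed: V_g = |∂P/∂n|/(fρ) = 2.75×10⁻³/(9.37×10⁻⁵ × 1.23) = 23.9 m/s
Around a high, pressure-gradient force acts outward with centrifugal, so Coriolis balances both:
fV = (1/ρ)|∂P/∂n| + V²/R  →  V² − fR·V + fR·V_g = 0
With fR = 9.37×10⁻⁵ × 1383×10³ m = 130 m/s:
V = [fR − √((fR)² − 4 fR V_g)]/2 = [130 − √(130² − 4×130×23.9)]/2 = 31.6 m/s
Supergeostrophic (V > V_g = 23.9 m/s), as expected around a high.

31.6 m s⁻¹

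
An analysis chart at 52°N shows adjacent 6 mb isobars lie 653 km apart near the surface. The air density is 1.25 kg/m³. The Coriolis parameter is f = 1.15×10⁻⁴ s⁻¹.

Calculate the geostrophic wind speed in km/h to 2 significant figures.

Pressure gradient: |∂P/∂n| = 600 Pa / 653000 m = 9.19×10⁻⁴ Pa/m
Geostrophic balance (pressure-gradient force = Coriolis force):
V_g = (1/(fρ)) |∂P/∂n| = 9.19×10⁻⁴ / (1.15×10⁻⁴ × 1.25) = 6.39 m/s
Converting: 6.39 m/s × 3.6 = 23 km/h

23 km/h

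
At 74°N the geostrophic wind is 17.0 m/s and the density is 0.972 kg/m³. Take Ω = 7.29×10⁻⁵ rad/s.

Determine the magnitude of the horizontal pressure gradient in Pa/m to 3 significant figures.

2.32×10⁻³ Pa/m

Coriolis parameter at 74°N:
f = 2Ω sin φ = 2 × 7.29×10⁻⁵ × sin 74° = 1.40×10⁻⁴ s⁻¹
Geostrophic balance rearranged: |∂P/∂n| = f ρ V_g
|∂P/∂n| = 1.40×10⁻⁴ × 0.972 × 17.0 = 2.32×10⁻³ Pa/m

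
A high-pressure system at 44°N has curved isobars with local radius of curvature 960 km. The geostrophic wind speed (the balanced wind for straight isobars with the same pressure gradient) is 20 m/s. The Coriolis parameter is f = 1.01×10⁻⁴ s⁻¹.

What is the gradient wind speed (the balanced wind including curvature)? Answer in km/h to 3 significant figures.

Around a high, pressure-gradient force acts outward with centrifugal, so Coriolis balances both:
fV = (1/ρ)|∂P/∂n| + V²/R  →  V² − fR·V + fR·V_g = 0
With fR = 1.01×10⁻⁴ × 960×10³ m = 97.0 m/s:
V = [fR − √((fR)² − 4 fR V_g)]/2 = [97.0 − √(97.0² − 4×97.0×20)]/2 = 28.2 m/s
Supergeostrophic (V > V_g = 20 m/s), as expected around a high.
Converting: 28.2 m/s × 3.6 = 102 km/h

102 km/h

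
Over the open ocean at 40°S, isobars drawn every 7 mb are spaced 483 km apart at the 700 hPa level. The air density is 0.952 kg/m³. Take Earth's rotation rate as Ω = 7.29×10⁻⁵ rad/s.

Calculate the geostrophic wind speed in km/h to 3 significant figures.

58.5 km/h

Coriolis parameter at 40°S:
f = 2Ω sin φ = 2 × 7.29×10⁻⁵ × sin 40° = 9.37×10⁻⁵ s⁻¹
Pressure gradient: |∂P/∂n| = 700 Pa / 483000 m = 1.45×10⁻³ Pa/m
Geostrophic balance (pressure-gradient force = Coriolis force):
V_g = (1/(fρ)) |∂P/∂n| = 1.45×10⁻³ / (9.37×10⁻⁵ × 0.952) = 16.2 m/s
Converting: 16.2 m/s × 3.6 = 58.5 km/h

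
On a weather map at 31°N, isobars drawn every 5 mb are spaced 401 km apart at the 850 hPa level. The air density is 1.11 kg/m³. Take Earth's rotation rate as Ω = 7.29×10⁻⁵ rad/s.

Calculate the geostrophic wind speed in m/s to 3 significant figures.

Coriolis parameter at 31°N:
f = 2Ω sin φ = 2 × 7.29×10⁻⁵ × sin 31° = 7.51×10⁻⁵ s⁻¹
Pressure gradient: |∂P/∂n| = 500 Pa / 401000 m = 1.25×10⁻³ Pa/m
Geostrophic balance (pressure-gradient force = Coriolis force):
V_g = (1/(fρ)) |∂P/∂n| = 1.25×10⁻³ / (7.51×10⁻⁵ × 1.11) = 15.0 m/s

15.0 m/s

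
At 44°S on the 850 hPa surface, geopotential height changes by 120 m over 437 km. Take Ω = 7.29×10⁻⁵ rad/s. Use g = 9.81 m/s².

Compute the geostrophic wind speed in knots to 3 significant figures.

51.7 knots

Coriolis parameter at 44°S:
f = 2Ω sin φ = 2 × 7.29×10⁻⁵ × sin 44° = 1.01×10⁻⁴ s⁻¹
Height gradient: |∂Z/∂n| = 120 m / 437000 m = 2.75×10⁻⁴
On a pressure surface, geostrophic balance gives V_g = (g/f)|∂Z/∂n|:
V_g = 9.81 × 2.75×10⁻⁴ / 1.01×10⁻⁴ = 26.6 m/s
Converting: 26.6 m/s × 1.944 = 51.7 knots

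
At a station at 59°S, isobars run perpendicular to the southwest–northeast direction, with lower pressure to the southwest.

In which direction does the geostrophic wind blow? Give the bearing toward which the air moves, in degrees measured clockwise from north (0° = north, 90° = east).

135°

The pressure-gradient force points toward the southwest (bearing 225°).
Geostrophic balance: in the Southern Hemisphere the Coriolis force deflects motion to the left, so the geostrophic wind blows 90° to the left of the pressure-gradient force (low pressure on the right).
Rotating 225° by 90° counterclockwise gives 135° — the wind blows toward the southeast.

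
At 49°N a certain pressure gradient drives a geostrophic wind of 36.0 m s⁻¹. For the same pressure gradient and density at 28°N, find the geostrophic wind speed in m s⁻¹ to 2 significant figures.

58 m s⁻¹

With the same pressure gradient and density, V_g ∝ 1/f ∝ 1/sin φ.
V₂ = V₁ · sin φ₁ / sin φ₂ = 36.0 × sin 49° / sin 28°
V₂ = 36.0 × 0.7547/0.4695 = 58 m s⁻¹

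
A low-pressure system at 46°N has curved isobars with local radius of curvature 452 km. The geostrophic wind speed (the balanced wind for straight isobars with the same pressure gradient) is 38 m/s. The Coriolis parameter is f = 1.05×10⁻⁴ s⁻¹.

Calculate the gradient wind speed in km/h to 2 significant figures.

Around a low, centrifugal force acts outward with Coriolis, so pressure-gradient force balances both:
(1/ρ)|∂P/∂n| = fV + V²/R  →  V² + fR·V − fR·V_g = 0
With fR = 1.05×10⁻⁴ × 452×10³ m = 47.5 m/s:
V = [−fR + √((fR)² + 4 fR V_g)]/2 = [−47.5 + √(47.5² + 4×47.5×38)]/2 = 24.9 m/s
Subgeostrophic (V < V_g = 38 m/s), as expected around a low.
Converting: 24.9 m/s × 3.6 = 90 km/h

90 km/h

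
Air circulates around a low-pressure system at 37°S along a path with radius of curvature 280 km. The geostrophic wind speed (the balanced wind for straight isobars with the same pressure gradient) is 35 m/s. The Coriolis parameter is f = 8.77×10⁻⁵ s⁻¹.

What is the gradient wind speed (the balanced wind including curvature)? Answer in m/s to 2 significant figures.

Around a low, centrifugal force acts outward with Coriolis, so pressure-gradient force balances both:
(1/ρ)|∂P/∂n| = fV + V²/R  →  V² + fR·V − fR·V_g = 0
With fR = 8.77×10⁻⁵ × 280×10³ m = 24.6 m/s:
V = [−fR + √((fR)² + 4 fR V_g)]/2 = [−24.6 + √(24.6² + 4×24.6×35)]/2 = 19.5 m/s
Subgeostrophic (V < V_g = 35 m/s), as expected around a low.

20 m/s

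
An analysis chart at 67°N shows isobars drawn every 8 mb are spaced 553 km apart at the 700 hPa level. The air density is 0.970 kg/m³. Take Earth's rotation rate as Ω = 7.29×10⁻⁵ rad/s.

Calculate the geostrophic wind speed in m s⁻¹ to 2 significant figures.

11 m s⁻¹

Coriolis parameter at 67°N:
f = 2Ω sin φ = 2 × 7.29×10⁻⁵ × sin 67° = 1.34×10⁻⁴ s⁻¹
Pressure gradient: |∂P/∂n| = 800 Pa / 553000 m = 1.45×10⁻³ Pa/m
Geostrophic balance (pressure-gradient force = Coriolis force):
V_g = (1/(fρ)) |∂P/∂n| = 1.45×10⁻³ / (1.34×10⁻⁴ × 0.970) = 11.1 m/s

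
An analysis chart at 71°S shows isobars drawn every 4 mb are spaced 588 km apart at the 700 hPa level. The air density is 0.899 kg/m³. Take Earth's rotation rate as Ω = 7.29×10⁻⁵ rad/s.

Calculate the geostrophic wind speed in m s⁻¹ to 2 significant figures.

5.5 m s⁻¹

Coriolis parameter at 71°S:
f = 2Ω sin φ = 2 × 7.29×10⁻⁵ × sin 71° = 1.38×10⁻⁴ s⁻¹
Pressure gradient: |∂P/∂n| = 400 Pa / 588000 m = 6.80×10⁻⁴ Pa/m
Geostrophic balance (pressure-gradient force = Coriolis force):
V_g = (1/(fρ)) |∂P/∂n| = 6.80×10⁻⁴ / (1.38×10⁻⁴ × 0.899) = 5.49 m/s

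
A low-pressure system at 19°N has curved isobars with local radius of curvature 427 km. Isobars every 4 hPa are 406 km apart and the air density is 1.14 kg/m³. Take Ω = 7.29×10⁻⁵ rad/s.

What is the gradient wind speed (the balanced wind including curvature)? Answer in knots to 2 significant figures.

23 knots

Coriolis parameter at 19°N:
f = 2Ω sin φ = 2 × 7.29×10⁻⁵ × sin 19° = 4.75×10⁻⁵ s⁻¹
Pressure gradient: |∂P/∂n| = 400 Pa / 406000 m = 9.85×10⁻⁴ Pa/m
Geostrophic speed: V_g = |∂P/∂n|/(fρ) = 9.85×10⁻⁴/(4.75×10⁻⁵ × 1.14) = 18.2 m/s
Around a low, centrifugal force acts outward with Coriolis, so pressure-gradient force balances both:
(1/ρ)|∂P/∂n| = fV + V²/R  →  V² + fR·V − fR·V_g = 0
With fR = 4.75×10⁻⁵ × 427×10³ m = 20.3 m/s:
V = [−fR + √((fR)² + 4 fR V_g)]/2 = [−20.3 + √(20.3² + 4×20.3×18.2)]/2 = 11.6 m/s
Subgeostrophic (V < V_g = 18.2 m/s), as expected around a low.
Converting: 11.6 m/s × 1.944 = 23 knots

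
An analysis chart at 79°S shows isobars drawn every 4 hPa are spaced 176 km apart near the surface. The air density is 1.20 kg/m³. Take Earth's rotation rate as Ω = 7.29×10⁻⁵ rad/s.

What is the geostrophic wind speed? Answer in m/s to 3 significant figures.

Coriolis parameter at 79°S:
f = 2Ω sin φ = 2 × 7.29×10⁻⁵ × sin 79° = 1.43×10⁻⁴ s⁻¹
Pressure gradient: |∂P/∂n| = 400 Pa / 176000 m = 2.27×10⁻³ Pa/m
Geostrophic balance (pressure-gradient force = Coriolis force):
V_g = (1/(fρ)) |∂P/∂n| = 2.27×10⁻³ / (1.43×10⁻⁴ × 1.20) = 13.2 m/s

13.2 m/s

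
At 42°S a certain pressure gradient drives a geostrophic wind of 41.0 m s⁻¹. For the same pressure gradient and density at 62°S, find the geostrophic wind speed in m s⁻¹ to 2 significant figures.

With the same pressure gradient and density, V_g ∝ 1/f ∝ 1/sin φ.
V₂ = V₁ · sin φ₁ / sin φ₂ = 41.0 × sin 42° / sin 62°
V₂ = 41.0 × 0.6691/0.8829 = 31 m s⁻¹

31 m s⁻¹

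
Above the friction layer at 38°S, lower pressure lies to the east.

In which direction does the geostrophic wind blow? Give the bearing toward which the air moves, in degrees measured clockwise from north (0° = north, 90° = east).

The pressure-gradient force points toward the east (bearing 090°).
Geostrophic balance: in the Southern Hemisphere the Coriolis force deflects motion to the left, so the geostrophic wind blows 90° to the left of the pressure-gradient force (low pressure on the right).
Rotating 090° by 90° counterclockwise gives 000° — the wind blows toward the north.

000°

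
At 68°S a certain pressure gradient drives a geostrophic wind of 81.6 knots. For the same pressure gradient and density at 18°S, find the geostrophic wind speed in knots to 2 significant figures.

With the same pressure gradient and density, V_g ∝ 1/f ∝ 1/sin φ.
V₂ = V₁ · sin φ₁ / sin φ₂ = 81.6 × sin 68° / sin 18°
V₂ = 81.6 × 0.9272/0.3090 = 240 knots

240 knots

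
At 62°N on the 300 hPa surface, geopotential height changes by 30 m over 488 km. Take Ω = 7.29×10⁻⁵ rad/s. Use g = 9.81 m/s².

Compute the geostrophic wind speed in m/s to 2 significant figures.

Coriolis parameter at 62°N:
f = 2Ω sin φ = 2 × 7.29×10⁻⁵ × sin 62° = 1.29×10⁻⁴ s⁻¹
Height gradient: |∂Z/∂n| = 30 m / 488000 m = 6.15×10⁻⁵
On a pressure surface, geostrophic balance gives V_g = (g/f)|∂Z/∂n|:
V_g = 9.81 × 6.15×10⁻⁵ / 1.29×10⁻⁴ = 4.68 m/s

4.7 m/s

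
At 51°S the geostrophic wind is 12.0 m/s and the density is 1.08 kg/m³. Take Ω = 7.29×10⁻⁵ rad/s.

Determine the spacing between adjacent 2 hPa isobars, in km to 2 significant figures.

140 km

Coriolis parameter at 51°S:
f = 2Ω sin φ = 2 × 7.29×10⁻⁵ × sin 51° = 1.13×10⁻⁴ s⁻¹
Geostrophic balance rearranged: |∂P/∂n| = f ρ V_g
|∂P/∂n| = 1.13×10⁻⁴ × 1.08 × 12.0 = 1.47×10⁻³ Pa/m
Isobar spacing: Δn = ΔP/|∂P/∂n| = 200 Pa / 1.47×10⁻³ Pa/m = 136196 m ≈ 140 km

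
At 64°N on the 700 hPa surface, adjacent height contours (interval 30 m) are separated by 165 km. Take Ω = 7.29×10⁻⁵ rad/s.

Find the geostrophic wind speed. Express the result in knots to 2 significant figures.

Coriolis parameter at 64°N:
f = 2Ω sin φ = 2 × 7.29×10⁻⁵ × sin 64° = 1.31×10⁻⁴ s⁻¹
Height gradient: |∂Z/∂n| = 30 m / 165000 m = 1.82×10⁻⁴
On a pressure surface, geostrophic balance gives V_g = (g/f)|∂Z/∂n|:
V_g = 9.81 × 1.82×10⁻⁴ / 1.31×10⁻⁴ = 13.6 m/s
Converting: 13.6 m/s × 1.944 = 26 knots

26 knots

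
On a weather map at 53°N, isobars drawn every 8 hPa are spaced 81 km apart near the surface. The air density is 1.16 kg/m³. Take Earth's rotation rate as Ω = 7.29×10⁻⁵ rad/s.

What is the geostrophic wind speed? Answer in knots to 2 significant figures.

140 knots

Coriolis parameter at 53°N:
f = 2Ω sin φ = 2 × 7.29×10⁻⁵ × sin 53° = 1.16×10⁻⁴ s⁻¹
Pressure gradient: |∂P/∂n| = 800 Pa / 81000 m = 9.88×10⁻³ Pa/m
Geostrophic balance (pressure-gradient force = Coriolis force):
V_g = (1/(fρ)) |∂P/∂n| = 9.88×10⁻³ / (1.16×10⁻⁴ × 1.16) = 73.1 m/s
Converting: 73.1 m/s × 1.944 = 140 knots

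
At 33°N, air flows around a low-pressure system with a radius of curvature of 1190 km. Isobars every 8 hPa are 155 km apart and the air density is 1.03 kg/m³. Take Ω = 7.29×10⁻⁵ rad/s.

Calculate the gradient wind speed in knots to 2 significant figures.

84 knots

Coriolis parameter at 33°N:
f = 2Ω sin φ = 2 × 7.29×10⁻⁵ × sin 33° = 7.94×10⁻⁵ s⁻¹
Pressure gradient: |∂P/∂n| = 800 Pa / 155000 m = 5.16×10⁻³ Pa/m
Geostrophic speed: V_g = |∂P/∂n|/(fρ) = 5.16×10⁻³/(7.94×10⁻⁵ × 1.03) = 63.1 m/s
Around a low, centrifugal force acts outward with Coriolis, so pressure-gradient force balances both:
(1/ρ)|∂P/∂n| = fV + V²/R  →  V² + fR·V − fR·V_g = 0
With fR = 7.94×10⁻⁵ × 1190×10³ m = 94.5 m/s:
V = [−fR + √((fR)² + 4 fR V_g)]/2 = [−94.5 + √(94.5² + 4×94.5×63.1)]/2 = 43.3 m/s
Subgeostrophic (V < V_g = 63.1 m/s), as expected around a low.
Converting: 43.3 m/s × 1.944 = 84 knots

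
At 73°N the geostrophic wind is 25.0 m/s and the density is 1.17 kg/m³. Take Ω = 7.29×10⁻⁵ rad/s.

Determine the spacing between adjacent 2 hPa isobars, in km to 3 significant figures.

Coriolis parameter at 73°N:
f = 2Ω sin φ = 2 × 7.29×10⁻⁵ × sin 73° = 1.39×10⁻⁴ s⁻¹
Geostrophic balance rearranged: |∂P/∂n| = f ρ V_g
|∂P/∂n| = 1.39×10⁻⁴ × 1.17 × 25.0 = 4.08×10⁻³ Pa/m
Isobar spacing: Δn = ΔP/|∂P/∂n| = 200 Pa / 4.08×10⁻³ Pa/m = 49040 m ≈ 49.0 km

49.0 km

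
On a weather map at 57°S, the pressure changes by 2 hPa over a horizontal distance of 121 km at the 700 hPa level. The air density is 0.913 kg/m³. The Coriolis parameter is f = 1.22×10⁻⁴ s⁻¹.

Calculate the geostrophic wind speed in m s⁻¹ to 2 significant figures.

15 m s⁻¹

Pressure gradient: |∂P/∂n| = 200 Pa / 121000 m = 1.65×10⁻³ Pa/m
Geostrophic balance (pressure-gradient force = Coriolis force):
V_g = (1/(fρ)) |∂P/∂n| = 1.65×10⁻³ / (1.22×10⁻⁴ × 0.913) = 14.8 m/s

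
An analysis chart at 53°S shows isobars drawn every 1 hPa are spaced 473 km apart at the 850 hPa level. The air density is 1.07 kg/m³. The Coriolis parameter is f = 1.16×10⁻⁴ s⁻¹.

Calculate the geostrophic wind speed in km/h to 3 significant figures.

6.13 km/h

Pressure gradient: |∂P/∂n| = 100 Pa / 473000 m = 2.11×10⁻⁴ Pa/m
Geostrophic balance (pressure-gradient force = Coriolis force):
V_g = (1/(fρ)) |∂P/∂n| = 2.11×10⁻⁴ / (1.16×10⁻⁴ × 1.07) = 1.70 m/s
Converting: 1.70 m/s × 3.6 = 6.13 km/h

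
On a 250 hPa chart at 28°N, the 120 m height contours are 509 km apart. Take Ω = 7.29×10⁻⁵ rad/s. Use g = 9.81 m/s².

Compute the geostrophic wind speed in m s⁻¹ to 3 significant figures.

Coriolis parameter at 28°N:
f = 2Ω sin φ = 2 × 7.29×10⁻⁵ × sin 28° = 6.84×10⁻⁵ s⁻¹
Height gradient: |∂Z/∂n| = 120 m / 509000 m = 2.36×10⁻⁴
On a pressure surface, geostrophic balance gives V_g = (g/f)|∂Z/∂n|:
V_g = 9.81 × 2.36×10⁻⁴ / 6.84×10⁻⁵ = 33.8 m/s

33.8 m s⁻¹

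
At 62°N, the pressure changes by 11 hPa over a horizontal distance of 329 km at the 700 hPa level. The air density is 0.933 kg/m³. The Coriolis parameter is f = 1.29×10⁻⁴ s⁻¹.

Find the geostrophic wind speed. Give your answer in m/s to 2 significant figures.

28 m/s

Pressure gradient: |∂P/∂n| = 1100 Pa / 329000 m = 3.34×10⁻³ Pa/m
Geostrophic balance (pressure-gradient force = Coriolis force):
V_g = (1/(fρ)) |∂P/∂n| = 3.34×10⁻³ / (1.29×10⁻⁴ × 0.933) = 27.8 m/s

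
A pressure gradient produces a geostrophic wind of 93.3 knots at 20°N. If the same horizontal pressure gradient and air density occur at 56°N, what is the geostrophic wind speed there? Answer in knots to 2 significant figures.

38 knots

With the same pressure gradient and density, V_g ∝ 1/f ∝ 1/sin φ.
V₂ = V₁ · sin φ₁ / sin φ₂ = 93.3 × sin 20° / sin 56°
V₂ = 93.3 × 0.3420/0.8290 = 38 knots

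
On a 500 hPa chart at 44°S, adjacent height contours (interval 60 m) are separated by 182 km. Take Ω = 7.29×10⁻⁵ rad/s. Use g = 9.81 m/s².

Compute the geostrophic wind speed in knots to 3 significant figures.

Coriolis parameter at 44°S:
f = 2Ω sin φ = 2 × 7.29×10⁻⁵ × sin 44° = 1.01×10⁻⁴ s⁻¹
Height gradient: |∂Z/∂n| = 60 m / 182000 m = 3.30×10⁻⁴
On a pressure surface, geostrophic balance gives V_g = (g/f)|∂Z/∂n|:
V_g = 9.81 × 3.30×10⁻⁴ / 1.01×10⁻⁴ = 31.9 m/s
Converting: 31.9 m/s × 1.944 = 62.1 knots

62.1 knots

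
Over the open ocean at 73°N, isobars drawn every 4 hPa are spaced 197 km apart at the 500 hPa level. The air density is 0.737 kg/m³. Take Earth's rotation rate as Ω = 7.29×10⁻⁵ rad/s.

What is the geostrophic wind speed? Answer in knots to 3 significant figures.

38.4 knots

Coriolis parameter at 73°N:
f = 2Ω sin φ = 2 × 7.29×10⁻⁵ × sin 73° = 1.39×10⁻⁴ s⁻¹
Pressure gradient: |∂P/∂n| = 400 Pa / 197000 m = 2.03×10⁻³ Pa/m
Geostrophic balance (pressure-gradient force = Coriolis force):
V_g = (1/(fρ)) |∂P/∂n| = 2.03×10⁻³ / (1.39×10⁻⁴ × 0.737) = 19.8 m/s
Converting: 19.8 m/s × 1.944 = 38.4 knots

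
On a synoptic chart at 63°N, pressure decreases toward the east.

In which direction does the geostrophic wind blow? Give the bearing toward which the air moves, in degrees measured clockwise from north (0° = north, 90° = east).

180°

The pressure-gradient force points toward the east (bearing 090°).
Geostrophic balance: in the Northern Hemisphere the Coriolis force deflects motion to the right, so the geostrophic wind blows 90° to the right of the pressure-gradient force (low pressure on the left).
Rotating 090° by 90° clockwise gives 180° — the wind blows toward the south.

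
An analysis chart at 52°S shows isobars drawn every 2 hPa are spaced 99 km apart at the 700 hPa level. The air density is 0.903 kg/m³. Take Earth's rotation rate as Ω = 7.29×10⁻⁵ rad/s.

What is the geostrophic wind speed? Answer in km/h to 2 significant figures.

70 km/h

Coriolis parameter at 52°S:
f = 2Ω sin φ = 2 × 7.29×10⁻⁵ × sin 52° = 1.15×10⁻⁴ s⁻¹
Pressure gradient: |∂P/∂n| = 200 Pa / 99000 m = 2.02×10⁻³ Pa/m
Geostrophic balance (pressure-gradient force = Coriolis force):
V_g = (1/(fρ)) |∂P/∂n| = 2.02×10⁻³ / (1.15×10⁻⁴ × 0.903) = 19.5 m/s
Converting: 19.5 m/s × 3.6 = 70 km/h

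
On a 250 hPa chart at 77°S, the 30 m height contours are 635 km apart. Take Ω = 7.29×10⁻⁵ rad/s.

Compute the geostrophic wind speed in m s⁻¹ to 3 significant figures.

3.26 m s⁻¹

Coriolis parameter at 77°S:
f = 2Ω sin φ = 2 × 7.29×10⁻⁵ × sin 77° = 1.42×10⁻⁴ s⁻¹
Height gradient: |∂Z/∂n| = 30 m / 635000 m = 4.72×10⁻⁵
On a pressure surface, geostrophic balance gives V_g = (g/f)|∂Z/∂n|:
V_g = 9.81 × 4.72×10⁻⁵ / 1.42×10⁻⁴ = 3.26 m/s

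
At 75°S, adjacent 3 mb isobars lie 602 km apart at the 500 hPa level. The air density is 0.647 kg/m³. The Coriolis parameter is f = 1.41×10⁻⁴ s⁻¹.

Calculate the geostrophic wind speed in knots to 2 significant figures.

Pressure gradient: |∂P/∂n| = 300 Pa / 602000 m = 4.98×10⁻⁴ Pa/m
Geostrophic balance (pressure-gradient force = Coriolis force):
V_g = (1/(fρ)) |∂P/∂n| = 4.98×10⁻⁴ / (1.41×10⁻⁴ × 0.647) = 5.46 m/s
Converting: 5.46 m/s × 1.944 = 11 knots

11 knots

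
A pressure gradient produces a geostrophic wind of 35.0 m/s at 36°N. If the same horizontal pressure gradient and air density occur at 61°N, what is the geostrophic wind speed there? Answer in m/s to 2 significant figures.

With the same pressure gradient and density, V_g ∝ 1/f ∝ 1/sin φ.
V₂ = V₁ · sin φ₁ / sin φ₂ = 35.0 × sin 36° / sin 61°
V₂ = 35.0 × 0.5878/0.8746 = 24 m/s

24 m/s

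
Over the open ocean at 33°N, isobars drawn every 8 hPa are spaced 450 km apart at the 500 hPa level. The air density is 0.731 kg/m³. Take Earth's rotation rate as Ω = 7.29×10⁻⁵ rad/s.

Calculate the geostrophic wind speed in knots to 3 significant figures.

59.5 knots

Coriolis parameter at 33°N:
f = 2Ω sin φ = 2 × 7.29×10⁻⁵ × sin 33° = 7.94×10⁻⁵ s⁻¹
Pressure gradient: |∂P/∂n| = 800 Pa / 450000 m = 1.78×10⁻³ Pa/m
Geostrophic balance (pressure-gradient force = Coriolis force):
V_g = (1/(fρ)) |∂P/∂n| = 1.78×10⁻³ / (7.94×10⁻⁵ × 0.731) = 30.6 m/s
Converting: 30.6 m/s × 1.944 = 59.5 knots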